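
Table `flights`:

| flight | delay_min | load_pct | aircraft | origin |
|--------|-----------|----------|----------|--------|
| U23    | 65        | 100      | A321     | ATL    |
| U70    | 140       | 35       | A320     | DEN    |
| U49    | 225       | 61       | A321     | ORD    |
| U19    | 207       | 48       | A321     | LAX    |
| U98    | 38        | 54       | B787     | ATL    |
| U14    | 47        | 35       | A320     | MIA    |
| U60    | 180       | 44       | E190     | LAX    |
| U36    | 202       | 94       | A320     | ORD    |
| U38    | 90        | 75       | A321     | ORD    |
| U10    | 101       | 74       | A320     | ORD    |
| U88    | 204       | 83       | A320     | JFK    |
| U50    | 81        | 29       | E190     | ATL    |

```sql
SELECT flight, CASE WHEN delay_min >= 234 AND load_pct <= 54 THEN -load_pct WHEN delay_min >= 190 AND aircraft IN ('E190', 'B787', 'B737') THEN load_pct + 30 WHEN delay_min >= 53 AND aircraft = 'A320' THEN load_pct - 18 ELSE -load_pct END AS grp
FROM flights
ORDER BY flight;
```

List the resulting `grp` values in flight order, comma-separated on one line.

56, -35, -48, -100, 76, -75, -61, -29, -44, 17, 65, -54

flight=U10: delay_min >= 53 AND aircraft = 'A320' → 56
flight=U14: ELSE → -35
flight=U19: ELSE → -48
flight=U23: ELSE → -100
flight=U36: delay_min >= 53 AND aircraft = 'A320' → 76
flight=U38: ELSE → -75
flight=U49: ELSE → -61
flight=U50: ELSE → -29
flight=U60: ELSE → -44
flight=U70: delay_min >= 53 AND aircraft = 'A320' → 17
flight=U88: delay_min >= 53 AND aircraft = 'A320' → 65
flight=U98: ELSE → -54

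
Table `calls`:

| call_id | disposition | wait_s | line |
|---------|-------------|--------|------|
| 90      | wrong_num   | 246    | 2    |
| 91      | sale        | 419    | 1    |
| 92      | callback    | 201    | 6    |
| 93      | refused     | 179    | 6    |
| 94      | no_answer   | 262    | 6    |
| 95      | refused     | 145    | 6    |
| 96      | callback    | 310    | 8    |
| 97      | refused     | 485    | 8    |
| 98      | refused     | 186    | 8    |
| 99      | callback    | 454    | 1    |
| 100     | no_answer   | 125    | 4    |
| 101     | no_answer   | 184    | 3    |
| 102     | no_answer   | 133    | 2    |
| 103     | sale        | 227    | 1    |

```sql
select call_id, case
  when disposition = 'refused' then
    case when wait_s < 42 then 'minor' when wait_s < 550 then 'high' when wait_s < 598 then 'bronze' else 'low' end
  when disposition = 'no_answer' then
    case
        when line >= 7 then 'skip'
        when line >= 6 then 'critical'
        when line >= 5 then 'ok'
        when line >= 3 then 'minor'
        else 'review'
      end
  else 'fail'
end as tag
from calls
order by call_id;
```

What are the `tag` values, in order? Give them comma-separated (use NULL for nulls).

call_id=90: disposition='wrong_num' → outer ELSE → fail
call_id=91: disposition='sale' → outer ELSE → fail
call_id=92: disposition='callback' → outer ELSE → fail
call_id=93: disposition='refused' → inner[wait_s < 550] → high
call_id=94: disposition='no_answer' → inner[line >= 6] → critical
call_id=95: disposition='refused' → inner[wait_s < 550] → high
call_id=96: disposition='callback' → outer ELSE → fail
call_id=97: disposition='refused' → inner[wait_s < 550] → high
call_id=98: disposition='refused' → inner[wait_s < 550] → high
call_id=99: disposition='callback' → outer ELSE → fail
call_id=100: disposition='no_answer' → inner[line >= 3] → minor
call_id=101: disposition='no_answer' → inner[line >= 3] → minor
call_id=102: disposition='no_answer' → inner[ELSE] → review
call_id=103: disposition='sale' → outer ELSE → fail

fail, fail, fail, high, critical, high, fail, high, high, fail, minor, minor, review, fail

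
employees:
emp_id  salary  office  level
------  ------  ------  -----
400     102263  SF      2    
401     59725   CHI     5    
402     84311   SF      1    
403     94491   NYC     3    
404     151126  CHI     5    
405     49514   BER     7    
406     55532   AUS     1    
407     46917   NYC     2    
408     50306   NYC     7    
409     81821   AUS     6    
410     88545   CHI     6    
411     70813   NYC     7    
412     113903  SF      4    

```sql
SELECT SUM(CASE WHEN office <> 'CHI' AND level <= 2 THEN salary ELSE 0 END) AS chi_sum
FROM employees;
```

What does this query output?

emp_id=400: ✓ → 102263
emp_id=401: ✗
emp_id=402: ✓ → 84311
emp_id=403: ✗
emp_id=404: ✗
emp_id=405: ✗
emp_id=406: ✓ → 55532
emp_id=407: ✓ → 46917
emp_id=408: ✗
emp_id=409: ✗
emp_id=410: ✗
emp_id=411: ✗
emp_id=412: ✗
chi_sum = 102263 + 84311 + 55532 + 46917 = 289023

289023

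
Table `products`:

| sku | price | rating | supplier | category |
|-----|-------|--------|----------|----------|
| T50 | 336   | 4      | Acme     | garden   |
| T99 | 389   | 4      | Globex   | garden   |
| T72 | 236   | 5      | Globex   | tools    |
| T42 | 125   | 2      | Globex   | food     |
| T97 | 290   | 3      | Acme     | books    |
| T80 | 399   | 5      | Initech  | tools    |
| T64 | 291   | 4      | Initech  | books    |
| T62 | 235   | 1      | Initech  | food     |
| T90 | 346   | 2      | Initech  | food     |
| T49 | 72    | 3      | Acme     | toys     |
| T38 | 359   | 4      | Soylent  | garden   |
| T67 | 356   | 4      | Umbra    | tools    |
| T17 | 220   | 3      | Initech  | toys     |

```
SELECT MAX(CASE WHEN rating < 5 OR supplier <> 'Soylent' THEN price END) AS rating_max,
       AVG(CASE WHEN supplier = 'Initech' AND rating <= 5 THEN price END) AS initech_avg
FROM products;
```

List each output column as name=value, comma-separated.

rating_max=399, initech_avg=298.2

[rating_max: rating < 5 OR supplier <> 'Soylent']
sku=T50: ✓ → 336
sku=T99: ✓ → 389
sku=T72: ✓ → 236
sku=T42: ✓ → 125
sku=T97: ✓ → 290
sku=T80: ✓ → 399
sku=T64: ✓ → 291
sku=T62: ✓ → 235
sku=T90: ✓ → 346
sku=T49: ✓ → 72
sku=T38: ✓ → 359
sku=T67: ✓ → 356
sku=T17: ✓ → 220
rating_max = MAX(336, 389, 236, 125, 290, 399, 291, 235, 346, 72, 359, 356, 220) = 399
—
[initech_avg: supplier = 'Initech' AND rating <= 5]
sku=T50: ✗
sku=T99: ✗
sku=T72: ✗
sku=T42: ✗
sku=T97: ✗
sku=T80: ✓ → 399
sku=T64: ✓ → 291
sku=T62: ✓ → 235
sku=T90: ✓ → 346
sku=T49: ✗
sku=T38: ✗
sku=T67: ✗
sku=T17: ✓ → 220
initech_avg = (399 + 291 + 235 + 346 + 220) / 5 = 298.2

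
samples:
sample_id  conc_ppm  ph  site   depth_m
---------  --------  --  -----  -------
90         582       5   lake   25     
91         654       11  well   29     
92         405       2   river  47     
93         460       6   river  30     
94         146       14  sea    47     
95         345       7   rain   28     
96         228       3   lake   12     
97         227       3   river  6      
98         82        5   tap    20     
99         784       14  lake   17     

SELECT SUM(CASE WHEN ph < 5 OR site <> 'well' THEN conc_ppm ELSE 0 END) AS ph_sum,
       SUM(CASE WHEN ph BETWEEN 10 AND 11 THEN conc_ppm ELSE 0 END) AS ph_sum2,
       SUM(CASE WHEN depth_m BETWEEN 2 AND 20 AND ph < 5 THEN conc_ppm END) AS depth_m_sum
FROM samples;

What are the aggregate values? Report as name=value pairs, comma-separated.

ph_sum=3259, ph_sum2=654, depth_m_sum=455

[ph_sum: ph < 5 OR site <> 'well']
sample_id=90: ✓ → 582
sample_id=91: ✗
sample_id=92: ✓ → 405
sample_id=93: ✓ → 460
sample_id=94: ✓ → 146
sample_id=95: ✓ → 345
sample_id=96: ✓ → 228
sample_id=97: ✓ → 227
sample_id=98: ✓ → 82
sample_id=99: ✓ → 784
ph_sum = 582 + 405 + 460 + 146 + 345 + 228 + 227 + 82 + 784 = 3259
—
[ph_sum2: ph BETWEEN 10 AND 11]
sample_id=90: ✗
sample_id=91: ✓ → 654
sample_id=92: ✗
sample_id=93: ✗
sample_id=94: ✗
sample_id=95: ✗
sample_id=96: ✗
sample_id=97: ✗
sample_id=98: ✗
sample_id=99: ✗
ph_sum2 = 654
—
[depth_m_sum: depth_m BETWEEN 2 AND 20 AND ph < 5]
sample_id=90: ✗
sample_id=91: ✗
sample_id=92: ✗
sample_id=93: ✗
sample_id=94: ✗
sample_id=95: ✗
sample_id=96: ✓ → 228
sample_id=97: ✓ → 227
sample_id=98: ✗
sample_id=99: ✗
depth_m_sum = 228 + 227 = 455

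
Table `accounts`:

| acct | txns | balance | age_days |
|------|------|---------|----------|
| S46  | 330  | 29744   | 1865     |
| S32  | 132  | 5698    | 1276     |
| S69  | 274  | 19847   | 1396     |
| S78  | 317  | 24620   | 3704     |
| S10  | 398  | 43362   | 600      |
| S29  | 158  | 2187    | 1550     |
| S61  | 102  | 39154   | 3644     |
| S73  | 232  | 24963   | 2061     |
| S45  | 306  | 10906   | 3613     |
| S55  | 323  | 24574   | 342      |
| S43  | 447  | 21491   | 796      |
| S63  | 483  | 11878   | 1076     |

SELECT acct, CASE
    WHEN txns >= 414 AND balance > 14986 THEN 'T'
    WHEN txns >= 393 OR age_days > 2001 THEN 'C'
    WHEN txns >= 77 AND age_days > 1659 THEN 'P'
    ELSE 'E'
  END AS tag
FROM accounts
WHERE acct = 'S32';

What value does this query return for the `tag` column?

E

acct = S32: txns=132, balance=5698, age_days=1276.
txns >= 414 AND balance > 14986 → false
txns >= 393 OR age_days > 2001 → false
txns >= 77 AND age_days > 1659 → false
No prior WHEN matched → ELSE → E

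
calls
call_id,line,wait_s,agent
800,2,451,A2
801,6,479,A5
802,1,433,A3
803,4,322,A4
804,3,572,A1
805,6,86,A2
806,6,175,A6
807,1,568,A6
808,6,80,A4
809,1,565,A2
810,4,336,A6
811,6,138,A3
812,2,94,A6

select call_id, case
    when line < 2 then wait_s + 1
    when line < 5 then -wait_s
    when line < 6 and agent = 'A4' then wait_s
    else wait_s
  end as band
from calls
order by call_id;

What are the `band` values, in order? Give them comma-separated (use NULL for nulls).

call_id=800: line < 5 → -451
call_id=801: ELSE → 479
call_id=802: line < 2 → 434
call_id=803: line < 5 → -322
call_id=804: line < 5 → -572
call_id=805: ELSE → 86
call_id=806: ELSE → 175
call_id=807: line < 2 → 569
call_id=808: ELSE → 80
call_id=809: line < 2 → 566
call_id=810: line < 5 → -336
call_id=811: ELSE → 138
call_id=812: line < 5 → -94

-451, 479, 434, -322, -572, 86, 175, 569, 80, 566, -336, 138, -94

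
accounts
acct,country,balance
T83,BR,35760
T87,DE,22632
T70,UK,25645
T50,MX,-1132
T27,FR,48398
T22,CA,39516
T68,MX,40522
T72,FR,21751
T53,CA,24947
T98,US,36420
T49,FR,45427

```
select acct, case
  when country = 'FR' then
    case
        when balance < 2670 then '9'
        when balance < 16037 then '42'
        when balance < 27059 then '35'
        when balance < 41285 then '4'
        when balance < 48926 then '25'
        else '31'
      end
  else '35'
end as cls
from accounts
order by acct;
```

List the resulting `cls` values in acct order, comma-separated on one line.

35, 25, 25, 35, 35, 35, 35, 35, 35, 35, 35

acct=T22: country='CA' → outer ELSE → 35
acct=T27: country='FR' → inner[balance < 48926] → 25
acct=T49: country='FR' → inner[balance < 48926] → 25
acct=T50: country='MX' → outer ELSE → 35
acct=T53: country='CA' → outer ELSE → 35
acct=T68: country='MX' → outer ELSE → 35
acct=T70: country='UK' → outer ELSE → 35
acct=T72: country='FR' → inner[balance < 27059] → 35
acct=T83: country='BR' → outer ELSE → 35
acct=T87: country='DE' → outer ELSE → 35
acct=T98: country='US' → outer ELSE → 35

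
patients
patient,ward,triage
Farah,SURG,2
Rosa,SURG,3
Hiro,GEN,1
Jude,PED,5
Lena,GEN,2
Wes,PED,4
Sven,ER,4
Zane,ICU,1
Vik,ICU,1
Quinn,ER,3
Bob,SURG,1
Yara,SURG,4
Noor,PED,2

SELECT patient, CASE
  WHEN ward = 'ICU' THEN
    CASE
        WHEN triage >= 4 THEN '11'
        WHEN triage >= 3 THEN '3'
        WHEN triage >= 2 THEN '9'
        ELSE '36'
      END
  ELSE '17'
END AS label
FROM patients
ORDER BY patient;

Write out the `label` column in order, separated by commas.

17, 17, 17, 17, 17, 17, 17, 17, 17, 36, 17, 17, 36

patient=Bob: ward='SURG' → outer ELSE → 17
patient=Farah: ward='SURG' → outer ELSE → 17
patient=Hiro: ward='GEN' → outer ELSE → 17
patient=Jude: ward='PED' → outer ELSE → 17
patient=Lena: ward='GEN' → outer ELSE → 17
patient=Noor: ward='PED' → outer ELSE → 17
patient=Quinn: ward='ER' → outer ELSE → 17
patient=Rosa: ward='SURG' → outer ELSE → 17
patient=Sven: ward='ER' → outer ELSE → 17
patient=Vik: ward='ICU' → inner[ELSE] → 36
patient=Wes: ward='PED' → outer ELSE → 17
patient=Yara: ward='SURG' → outer ELSE → 17
patient=Zane: ward='ICU' → inner[ELSE] → 36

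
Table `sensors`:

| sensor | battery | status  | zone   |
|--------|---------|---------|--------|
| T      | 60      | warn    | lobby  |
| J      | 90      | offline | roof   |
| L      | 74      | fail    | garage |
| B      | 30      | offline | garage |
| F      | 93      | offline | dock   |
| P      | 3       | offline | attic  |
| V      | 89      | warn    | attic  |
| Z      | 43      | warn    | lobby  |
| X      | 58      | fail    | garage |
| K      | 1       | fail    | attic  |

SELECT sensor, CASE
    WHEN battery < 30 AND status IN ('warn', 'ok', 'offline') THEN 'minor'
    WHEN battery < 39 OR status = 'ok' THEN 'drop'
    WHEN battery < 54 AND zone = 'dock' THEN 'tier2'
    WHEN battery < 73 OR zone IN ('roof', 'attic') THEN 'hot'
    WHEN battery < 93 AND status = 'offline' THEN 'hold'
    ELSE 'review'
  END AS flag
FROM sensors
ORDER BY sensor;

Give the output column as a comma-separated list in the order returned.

sensor=B: battery < 39 OR status = 'ok' → drop
sensor=F: ELSE → review
sensor=J: battery < 73 OR zone IN ('roof', 'attic') → hot
sensor=K: battery < 39 OR status = 'ok' → drop
sensor=L: ELSE → review
sensor=P: battery < 30 AND status IN ('warn', 'ok', 'offline') → minor
sensor=T: battery < 73 OR zone IN ('roof', 'attic') → hot
sensor=V: battery < 73 OR zone IN ('roof', 'attic') → hot
sensor=X: battery < 73 OR zone IN ('roof', 'attic') → hot
sensor=Z: battery < 73 OR zone IN ('roof', 'attic') → hot

drop, review, hot, drop, review, minor, hot, hot, hot, hot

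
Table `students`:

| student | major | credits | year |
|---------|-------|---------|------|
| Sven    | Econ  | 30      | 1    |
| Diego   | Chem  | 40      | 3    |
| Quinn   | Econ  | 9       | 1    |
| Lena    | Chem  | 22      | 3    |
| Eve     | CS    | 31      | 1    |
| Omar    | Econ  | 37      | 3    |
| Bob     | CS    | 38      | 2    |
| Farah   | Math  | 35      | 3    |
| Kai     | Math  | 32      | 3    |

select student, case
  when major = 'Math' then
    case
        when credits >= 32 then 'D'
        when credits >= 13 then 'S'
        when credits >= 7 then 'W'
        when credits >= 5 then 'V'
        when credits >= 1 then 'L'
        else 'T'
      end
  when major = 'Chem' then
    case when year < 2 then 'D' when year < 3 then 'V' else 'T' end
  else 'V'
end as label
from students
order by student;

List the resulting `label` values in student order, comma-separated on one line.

V, T, V, D, D, T, V, V, V

student=Bob: major='CS' → outer ELSE → V
student=Diego: major='Chem' → inner[ELSE] → T
student=Eve: major='CS' → outer ELSE → V
student=Farah: major='Math' → inner[credits >= 32] → D
student=Kai: major='Math' → inner[credits >= 32] → D
student=Lena: major='Chem' → inner[ELSE] → T
student=Omar: major='Econ' → outer ELSE → V
student=Quinn: major='Econ' → outer ELSE → V
student=Sven: major='Econ' → outer ELSE → V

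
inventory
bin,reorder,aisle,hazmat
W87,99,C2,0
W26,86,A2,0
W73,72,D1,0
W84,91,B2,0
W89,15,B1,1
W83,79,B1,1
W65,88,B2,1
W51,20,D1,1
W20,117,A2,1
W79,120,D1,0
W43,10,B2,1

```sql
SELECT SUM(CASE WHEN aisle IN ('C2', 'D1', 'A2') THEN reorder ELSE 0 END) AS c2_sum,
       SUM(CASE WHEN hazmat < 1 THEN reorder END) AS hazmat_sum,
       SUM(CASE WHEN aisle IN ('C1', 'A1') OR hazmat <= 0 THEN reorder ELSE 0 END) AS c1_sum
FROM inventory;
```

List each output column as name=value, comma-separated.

[c2_sum: aisle IN ('C2', 'D1', 'A2')]
bin=W87: ✓ → 99
bin=W26: ✓ → 86
bin=W73: ✓ → 72
bin=W84: ✗
bin=W89: ✗
bin=W83: ✗
bin=W65: ✗
bin=W51: ✓ → 20
bin=W20: ✓ → 117
bin=W79: ✓ → 120
bin=W43: ✗
c2_sum = 99 + 86 + 72 + 20 + 117 + 120 = 514
—
[hazmat_sum: hazmat < 1]
bin=W87: ✓ → 99
bin=W26: ✓ → 86
bin=W73: ✓ → 72
bin=W84: ✓ → 91
bin=W89: ✗
bin=W83: ✗
bin=W65: ✗
bin=W51: ✗
bin=W20: ✗
bin=W79: ✓ → 120
bin=W43: ✗
hazmat_sum = 99 + 86 + 72 + 91 + 120 = 468
—
[c1_sum: aisle IN ('C1', 'A1') OR hazmat <= 0]
bin=W87: ✓ → 99
bin=W26: ✓ → 86
bin=W73: ✓ → 72
bin=W84: ✓ → 91
bin=W89: ✗
bin=W83: ✗
bin=W65: ✗
bin=W51: ✗
bin=W20: ✗
bin=W79: ✓ → 120
bin=W43: ✗
c1_sum = 99 + 86 + 72 + 91 + 120 = 468

c2_sum=514, hazmat_sum=468, c1_sum=468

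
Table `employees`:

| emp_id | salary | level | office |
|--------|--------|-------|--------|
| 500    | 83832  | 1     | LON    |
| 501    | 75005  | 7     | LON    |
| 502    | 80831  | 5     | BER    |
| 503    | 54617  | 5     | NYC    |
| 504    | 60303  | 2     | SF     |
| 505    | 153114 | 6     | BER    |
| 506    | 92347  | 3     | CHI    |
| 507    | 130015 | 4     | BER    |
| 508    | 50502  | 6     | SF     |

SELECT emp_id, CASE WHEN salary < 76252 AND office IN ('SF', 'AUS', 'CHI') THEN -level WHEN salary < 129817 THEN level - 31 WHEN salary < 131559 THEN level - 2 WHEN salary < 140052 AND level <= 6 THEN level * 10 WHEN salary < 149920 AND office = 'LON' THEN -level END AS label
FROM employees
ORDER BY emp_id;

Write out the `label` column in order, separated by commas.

-30, -24, -26, -26, -2, NULL, -28, 2, -6

emp_id=500: salary < 129817 → -30
emp_id=501: salary < 129817 → -24
emp_id=502: salary < 129817 → -26
emp_id=503: salary < 129817 → -26
emp_id=504: salary < 76252 AND office IN ('SF', 'AUS', 'CHI') → -2
emp_id=505: (no match → NULL) → NULL
emp_id=506: salary < 129817 → -28
emp_id=507: salary < 131559 → 2
emp_id=508: salary < 76252 AND office IN ('SF', 'AUS', 'CHI') → -6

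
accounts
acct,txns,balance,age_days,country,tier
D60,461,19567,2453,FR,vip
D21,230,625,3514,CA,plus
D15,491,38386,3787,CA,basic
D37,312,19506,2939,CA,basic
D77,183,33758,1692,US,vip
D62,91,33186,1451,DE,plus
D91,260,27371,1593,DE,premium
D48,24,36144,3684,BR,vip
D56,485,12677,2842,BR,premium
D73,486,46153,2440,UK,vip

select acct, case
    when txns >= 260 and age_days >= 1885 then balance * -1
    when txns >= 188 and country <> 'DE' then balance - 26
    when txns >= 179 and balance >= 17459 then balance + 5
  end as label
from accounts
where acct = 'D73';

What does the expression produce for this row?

acct = D73: txns=486, balance=46153, age_days=2440, country=UK, tier=vip.
txns >= 260 and age_days >= 1885 → true → -46153

-46153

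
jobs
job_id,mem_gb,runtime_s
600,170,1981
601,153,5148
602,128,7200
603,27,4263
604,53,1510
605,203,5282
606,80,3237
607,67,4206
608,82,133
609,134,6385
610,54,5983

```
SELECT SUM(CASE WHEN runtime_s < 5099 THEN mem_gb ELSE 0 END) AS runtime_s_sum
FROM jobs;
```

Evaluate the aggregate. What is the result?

479

job_id=600: ✓ → 170
job_id=601: ✗
job_id=602: ✗
job_id=603: ✓ → 27
job_id=604: ✓ → 53
job_id=605: ✗
job_id=606: ✓ → 80
job_id=607: ✓ → 67
job_id=608: ✓ → 82
job_id=609: ✗
job_id=610: ✗
runtime_s_sum = 170 + 27 + 53 + 80 + 67 + 82 = 479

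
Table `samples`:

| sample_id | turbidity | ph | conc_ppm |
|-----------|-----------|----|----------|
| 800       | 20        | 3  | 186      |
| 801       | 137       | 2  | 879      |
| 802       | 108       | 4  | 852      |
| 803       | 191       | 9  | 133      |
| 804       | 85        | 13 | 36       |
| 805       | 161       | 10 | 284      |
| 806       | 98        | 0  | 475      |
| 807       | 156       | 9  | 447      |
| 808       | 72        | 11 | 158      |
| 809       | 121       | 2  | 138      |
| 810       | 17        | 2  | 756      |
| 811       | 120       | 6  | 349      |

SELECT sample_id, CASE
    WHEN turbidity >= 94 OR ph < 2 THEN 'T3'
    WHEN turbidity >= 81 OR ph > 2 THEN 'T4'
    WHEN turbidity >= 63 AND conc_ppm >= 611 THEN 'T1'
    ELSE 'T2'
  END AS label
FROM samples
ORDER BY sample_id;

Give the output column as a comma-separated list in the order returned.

sample_id=800: turbidity >= 81 OR ph > 2 → T4
sample_id=801: turbidity >= 94 OR ph < 2 → T3
sample_id=802: turbidity >= 94 OR ph < 2 → T3
sample_id=803: turbidity >= 94 OR ph < 2 → T3
sample_id=804: turbidity >= 81 OR ph > 2 → T4
sample_id=805: turbidity >= 94 OR ph < 2 → T3
sample_id=806: turbidity >= 94 OR ph < 2 → T3
sample_id=807: turbidity >= 94 OR ph < 2 → T3
sample_id=808: turbidity >= 81 OR ph > 2 → T4
sample_id=809: turbidity >= 94 OR ph < 2 → T3
sample_id=810: ELSE → T2
sample_id=811: turbidity >= 94 OR ph < 2 → T3

T4, T3, T3, T3, T4, T3, T3, T3, T4, T3, T2, T3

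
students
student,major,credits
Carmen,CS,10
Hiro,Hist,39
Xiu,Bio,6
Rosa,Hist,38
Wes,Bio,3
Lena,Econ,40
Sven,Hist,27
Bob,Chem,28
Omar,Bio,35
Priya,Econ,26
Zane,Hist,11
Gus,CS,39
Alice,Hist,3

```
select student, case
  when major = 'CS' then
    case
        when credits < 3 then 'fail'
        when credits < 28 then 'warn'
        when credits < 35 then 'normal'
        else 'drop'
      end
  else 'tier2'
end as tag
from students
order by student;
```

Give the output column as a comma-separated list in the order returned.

tier2, tier2, warn, drop, tier2, tier2, tier2, tier2, tier2, tier2, tier2, tier2, tier2

student=Alice: major='Hist' → outer ELSE → tier2
student=Bob: major='Chem' → outer ELSE → tier2
student=Carmen: major='CS' → inner[credits < 28] → warn
student=Gus: major='CS' → inner[ELSE] → drop
student=Hiro: major='Hist' → outer ELSE → tier2
student=Lena: major='Econ' → outer ELSE → tier2
student=Omar: major='Bio' → outer ELSE → tier2
student=Priya: major='Econ' → outer ELSE → tier2
student=Rosa: major='Hist' → outer ELSE → tier2
student=Sven: major='Hist' → outer ELSE → tier2
student=Wes: major='Bio' → outer ELSE → tier2
student=Xiu: major='Bio' → outer ELSE → tier2
student=Zane: major='Hist' → outer ELSE → tier2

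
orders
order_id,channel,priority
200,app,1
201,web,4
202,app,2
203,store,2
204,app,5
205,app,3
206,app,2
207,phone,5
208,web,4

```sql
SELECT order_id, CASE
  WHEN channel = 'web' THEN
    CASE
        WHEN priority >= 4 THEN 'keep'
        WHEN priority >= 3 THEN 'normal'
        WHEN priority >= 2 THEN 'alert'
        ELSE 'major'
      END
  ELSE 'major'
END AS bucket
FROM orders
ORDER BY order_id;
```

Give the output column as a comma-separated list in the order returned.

major, keep, major, major, major, major, major, major, keep

order_id=200: channel='app' → outer ELSE → major
order_id=201: channel='web' → inner[priority >= 4] → keep
order_id=202: channel='app' → outer ELSE → major
order_id=203: channel='store' → outer ELSE → major
order_id=204: channel='app' → outer ELSE → major
order_id=205: channel='app' → outer ELSE → major
order_id=206: channel='app' → outer ELSE → major
order_id=207: channel='phone' → outer ELSE → major
order_id=208: channel='web' → inner[priority >= 4] → keep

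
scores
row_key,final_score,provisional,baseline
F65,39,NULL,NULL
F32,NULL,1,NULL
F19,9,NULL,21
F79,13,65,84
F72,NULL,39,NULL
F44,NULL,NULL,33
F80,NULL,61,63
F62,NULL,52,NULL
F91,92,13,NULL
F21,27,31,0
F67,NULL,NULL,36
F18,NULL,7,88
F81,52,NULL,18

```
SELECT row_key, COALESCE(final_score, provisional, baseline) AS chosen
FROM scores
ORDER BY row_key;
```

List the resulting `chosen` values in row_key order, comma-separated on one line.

7, 9, 27, 1, 33, 52, 39, 36, 39, 13, 61, 52, 92

row_key=F18: final_score=NULL, provisional=7 → 7
row_key=F19: final_score=9 → 9
row_key=F21: final_score=27 → 27
row_key=F32: final_score=NULL, provisional=1 → 1
row_key=F44: final_score=NULL, provisional=NULL, baseline=33 → 33
row_key=F62: final_score=NULL, provisional=52 → 52
row_key=F65: final_score=39 → 39
row_key=F67: final_score=NULL, provisional=NULL, baseline=36 → 36
row_key=F72: final_score=NULL, provisional=39 → 39
row_key=F79: final_score=13 → 13
row_key=F80: final_score=NULL, provisional=61 → 61
row_key=F81: final_score=52 → 52
row_key=F91: final_score=92 → 92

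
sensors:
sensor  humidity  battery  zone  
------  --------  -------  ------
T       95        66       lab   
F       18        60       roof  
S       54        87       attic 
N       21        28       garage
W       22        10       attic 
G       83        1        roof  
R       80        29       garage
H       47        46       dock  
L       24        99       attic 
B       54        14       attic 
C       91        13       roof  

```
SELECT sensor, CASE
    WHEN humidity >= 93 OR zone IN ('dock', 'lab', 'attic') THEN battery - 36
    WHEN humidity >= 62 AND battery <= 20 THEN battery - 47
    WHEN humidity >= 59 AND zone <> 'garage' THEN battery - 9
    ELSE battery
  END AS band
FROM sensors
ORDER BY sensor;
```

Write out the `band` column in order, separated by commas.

-22, -34, 60, -46, 10, 63, 28, 29, 51, 30, -26

sensor=B: humidity >= 93 OR zone IN ('dock', 'lab', 'attic') → -22
sensor=C: humidity >= 62 AND battery <= 20 → -34
sensor=F: ELSE → 60
sensor=G: humidity >= 62 AND battery <= 20 → -46
sensor=H: humidity >= 93 OR zone IN ('dock', 'lab', 'attic') → 10
sensor=L: humidity >= 93 OR zone IN ('dock', 'lab', 'attic') → 63
sensor=N: ELSE → 28
sensor=R: ELSE → 29
sensor=S: humidity >= 93 OR zone IN ('dock', 'lab', 'attic') → 51
sensor=T: humidity >= 93 OR zone IN ('dock', 'lab', 'attic') → 30
sensor=W: humidity >= 93 OR zone IN ('dock', 'lab', 'attic') → -26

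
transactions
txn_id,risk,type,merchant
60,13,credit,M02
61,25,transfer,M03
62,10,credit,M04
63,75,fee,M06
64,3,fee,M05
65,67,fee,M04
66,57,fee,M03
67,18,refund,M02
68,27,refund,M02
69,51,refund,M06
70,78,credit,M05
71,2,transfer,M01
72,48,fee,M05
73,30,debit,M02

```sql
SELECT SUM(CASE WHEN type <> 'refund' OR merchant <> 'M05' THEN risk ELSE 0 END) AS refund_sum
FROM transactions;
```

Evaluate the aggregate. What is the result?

504

txn_id=60: ✓ → 13
txn_id=61: ✓ → 25
txn_id=62: ✓ → 10
txn_id=63: ✓ → 75
txn_id=64: ✓ → 3
txn_id=65: ✓ → 67
txn_id=66: ✓ → 57
txn_id=67: ✓ → 18
txn_id=68: ✓ → 27
txn_id=69: ✓ → 51
txn_id=70: ✓ → 78
txn_id=71: ✓ → 2
txn_id=72: ✓ → 48
txn_id=73: ✓ → 30
refund_sum = 13 + 25 + 10 + 75 + 3 + 67 + 57 + 18 + 27 + 51 + 78 + 2 + 48 + 30 = 504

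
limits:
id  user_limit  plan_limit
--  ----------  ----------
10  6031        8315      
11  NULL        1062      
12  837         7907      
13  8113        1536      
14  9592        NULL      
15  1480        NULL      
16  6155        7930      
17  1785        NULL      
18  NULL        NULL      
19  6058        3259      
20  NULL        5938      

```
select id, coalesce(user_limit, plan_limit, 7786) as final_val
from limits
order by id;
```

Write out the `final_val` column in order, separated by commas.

id=10: user_limit=6031 → 6031
id=11: user_limit=NULL, plan_limit=1062 → 1062
id=12: user_limit=837 → 837
id=13: user_limit=8113 → 8113
id=14: user_limit=9592 → 9592
id=15: user_limit=1480 → 1480
id=16: user_limit=6155 → 6155
id=17: user_limit=1785 → 1785
id=18: user_limit=NULL, plan_limit=NULL, → literal 7786 → 7786
id=19: user_limit=6058 → 6058
id=20: user_limit=NULL, plan_limit=5938 → 5938

6031, 1062, 837, 8113, 9592, 1480, 6155, 1785, 7786, 6058, 5938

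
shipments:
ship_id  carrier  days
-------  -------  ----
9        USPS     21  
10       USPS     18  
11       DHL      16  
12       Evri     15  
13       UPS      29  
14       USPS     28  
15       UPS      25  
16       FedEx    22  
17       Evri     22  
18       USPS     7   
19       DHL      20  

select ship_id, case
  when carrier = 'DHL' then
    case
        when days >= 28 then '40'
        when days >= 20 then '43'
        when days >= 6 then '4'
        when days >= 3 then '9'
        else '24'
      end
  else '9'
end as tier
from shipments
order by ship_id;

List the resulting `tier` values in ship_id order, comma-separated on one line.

9, 9, 4, 9, 9, 9, 9, 9, 9, 9, 43

ship_id=9: carrier='USPS' → outer ELSE → 9
ship_id=10: carrier='USPS' → outer ELSE → 9
ship_id=11: carrier='DHL' → inner[days >= 6] → 4
ship_id=12: carrier='Evri' → outer ELSE → 9
ship_id=13: carrier='UPS' → outer ELSE → 9
ship_id=14: carrier='USPS' → outer ELSE → 9
ship_id=15: carrier='UPS' → outer ELSE → 9
ship_id=16: carrier='FedEx' → outer ELSE → 9
ship_id=17: carrier='Evri' → outer ELSE → 9
ship_id=18: carrier='USPS' → outer ELSE → 9
ship_id=19: carrier='DHL' → inner[days >= 20] → 43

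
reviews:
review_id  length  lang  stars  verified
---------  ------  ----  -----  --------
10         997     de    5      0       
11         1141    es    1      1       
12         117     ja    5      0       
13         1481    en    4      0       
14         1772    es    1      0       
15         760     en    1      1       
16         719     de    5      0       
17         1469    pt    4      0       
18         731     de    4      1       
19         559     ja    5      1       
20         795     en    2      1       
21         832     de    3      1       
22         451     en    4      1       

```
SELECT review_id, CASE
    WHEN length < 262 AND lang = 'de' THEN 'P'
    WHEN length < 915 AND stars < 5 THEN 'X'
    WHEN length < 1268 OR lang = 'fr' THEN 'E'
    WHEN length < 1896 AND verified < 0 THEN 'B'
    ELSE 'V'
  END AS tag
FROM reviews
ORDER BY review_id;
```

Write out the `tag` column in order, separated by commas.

review_id=10: length < 1268 OR lang = 'fr' → E
review_id=11: length < 1268 OR lang = 'fr' → E
review_id=12: length < 1268 OR lang = 'fr' → E
review_id=13: ELSE → V
review_id=14: ELSE → V
review_id=15: length < 915 AND stars < 5 → X
review_id=16: length < 1268 OR lang = 'fr' → E
review_id=17: ELSE → V
review_id=18: length < 915 AND stars < 5 → X
review_id=19: length < 1268 OR lang = 'fr' → E
review_id=20: length < 915 AND stars < 5 → X
review_id=21: length < 915 AND stars < 5 → X
review_id=22: length < 915 AND stars < 5 → X

E, E, E, V, V, X, E, V, X, E, X, X, X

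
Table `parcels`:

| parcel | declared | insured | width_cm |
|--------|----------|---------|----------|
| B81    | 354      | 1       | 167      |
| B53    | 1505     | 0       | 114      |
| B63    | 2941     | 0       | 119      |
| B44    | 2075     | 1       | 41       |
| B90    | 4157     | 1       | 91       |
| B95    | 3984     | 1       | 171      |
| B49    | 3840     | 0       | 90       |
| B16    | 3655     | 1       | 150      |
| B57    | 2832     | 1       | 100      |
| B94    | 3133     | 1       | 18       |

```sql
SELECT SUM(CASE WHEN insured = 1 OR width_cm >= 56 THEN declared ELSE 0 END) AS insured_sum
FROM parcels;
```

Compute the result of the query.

28476

parcel=B81: ✓ → 354
parcel=B53: ✓ → 1505
parcel=B63: ✓ → 2941
parcel=B44: ✓ → 2075
parcel=B90: ✓ → 4157
parcel=B95: ✓ → 3984
parcel=B49: ✓ → 3840
parcel=B16: ✓ → 3655
parcel=B57: ✓ → 2832
parcel=B94: ✓ → 3133
insured_sum = 354 + 1505 + 2941 + 2075 + 4157 + 3984 + 3840 + 3655 + 2832 + 3133 = 28476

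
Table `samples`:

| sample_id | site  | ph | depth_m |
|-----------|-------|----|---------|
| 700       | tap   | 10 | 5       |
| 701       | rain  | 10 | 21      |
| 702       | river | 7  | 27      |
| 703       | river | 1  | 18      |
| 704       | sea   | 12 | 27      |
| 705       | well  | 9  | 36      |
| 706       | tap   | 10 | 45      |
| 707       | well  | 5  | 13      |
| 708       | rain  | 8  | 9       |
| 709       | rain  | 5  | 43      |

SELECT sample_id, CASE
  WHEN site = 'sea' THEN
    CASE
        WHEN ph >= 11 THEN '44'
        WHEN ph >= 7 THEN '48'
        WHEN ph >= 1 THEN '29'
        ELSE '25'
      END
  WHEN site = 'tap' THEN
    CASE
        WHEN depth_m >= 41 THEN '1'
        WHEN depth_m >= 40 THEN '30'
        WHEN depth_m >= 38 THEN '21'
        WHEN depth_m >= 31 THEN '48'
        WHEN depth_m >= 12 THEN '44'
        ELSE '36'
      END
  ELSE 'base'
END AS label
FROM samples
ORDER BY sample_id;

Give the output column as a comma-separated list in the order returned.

sample_id=700: site='tap' → inner[ELSE] → 36
sample_id=701: site='rain' → outer ELSE → base
sample_id=702: site='river' → outer ELSE → base
sample_id=703: site='river' → outer ELSE → base
sample_id=704: site='sea' → inner[ph >= 11] → 44
sample_id=705: site='well' → outer ELSE → base
sample_id=706: site='tap' → inner[depth_m >= 41] → 1
sample_id=707: site='well' → outer ELSE → base
sample_id=708: site='rain' → outer ELSE → base
sample_id=709: site='rain' → outer ELSE → base

36, base, base, base, 44, base, 1, base, base, base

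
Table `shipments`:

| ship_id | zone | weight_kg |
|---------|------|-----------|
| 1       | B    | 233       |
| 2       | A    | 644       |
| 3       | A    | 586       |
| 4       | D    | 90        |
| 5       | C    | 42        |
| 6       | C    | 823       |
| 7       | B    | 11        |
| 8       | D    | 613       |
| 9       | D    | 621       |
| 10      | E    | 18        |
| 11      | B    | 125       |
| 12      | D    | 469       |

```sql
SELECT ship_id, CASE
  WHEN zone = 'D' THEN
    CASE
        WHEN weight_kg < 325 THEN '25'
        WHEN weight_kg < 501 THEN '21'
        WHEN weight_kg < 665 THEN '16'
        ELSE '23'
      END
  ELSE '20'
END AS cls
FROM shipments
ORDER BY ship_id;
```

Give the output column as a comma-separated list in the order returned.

20, 20, 20, 25, 20, 20, 20, 16, 16, 20, 20, 21

ship_id=1: zone='B' → outer ELSE → 20
ship_id=2: zone='A' → outer ELSE → 20
ship_id=3: zone='A' → outer ELSE → 20
ship_id=4: zone='D' → inner[weight_kg < 325] → 25
ship_id=5: zone='C' → outer ELSE → 20
ship_id=6: zone='C' → outer ELSE → 20
ship_id=7: zone='B' → outer ELSE → 20
ship_id=8: zone='D' → inner[weight_kg < 665] → 16
ship_id=9: zone='D' → inner[weight_kg < 665] → 16
ship_id=10: zone='E' → outer ELSE → 20
ship_id=11: zone='B' → outer ELSE → 20
ship_id=12: zone='D' → inner[weight_kg < 501] → 21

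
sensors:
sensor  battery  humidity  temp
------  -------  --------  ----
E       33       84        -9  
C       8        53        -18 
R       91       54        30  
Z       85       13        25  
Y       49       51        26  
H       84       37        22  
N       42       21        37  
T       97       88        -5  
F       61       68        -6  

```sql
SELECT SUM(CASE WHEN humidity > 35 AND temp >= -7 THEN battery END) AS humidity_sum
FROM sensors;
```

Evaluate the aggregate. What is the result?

382

sensor=E: ✗
sensor=C: ✗
sensor=R: ✓ → 91
sensor=Z: ✗
sensor=Y: ✓ → 49
sensor=H: ✓ → 84
sensor=N: ✗
sensor=T: ✓ → 97
sensor=F: ✓ → 61
humidity_sum = 91 + 49 + 84 + 97 + 61 = 382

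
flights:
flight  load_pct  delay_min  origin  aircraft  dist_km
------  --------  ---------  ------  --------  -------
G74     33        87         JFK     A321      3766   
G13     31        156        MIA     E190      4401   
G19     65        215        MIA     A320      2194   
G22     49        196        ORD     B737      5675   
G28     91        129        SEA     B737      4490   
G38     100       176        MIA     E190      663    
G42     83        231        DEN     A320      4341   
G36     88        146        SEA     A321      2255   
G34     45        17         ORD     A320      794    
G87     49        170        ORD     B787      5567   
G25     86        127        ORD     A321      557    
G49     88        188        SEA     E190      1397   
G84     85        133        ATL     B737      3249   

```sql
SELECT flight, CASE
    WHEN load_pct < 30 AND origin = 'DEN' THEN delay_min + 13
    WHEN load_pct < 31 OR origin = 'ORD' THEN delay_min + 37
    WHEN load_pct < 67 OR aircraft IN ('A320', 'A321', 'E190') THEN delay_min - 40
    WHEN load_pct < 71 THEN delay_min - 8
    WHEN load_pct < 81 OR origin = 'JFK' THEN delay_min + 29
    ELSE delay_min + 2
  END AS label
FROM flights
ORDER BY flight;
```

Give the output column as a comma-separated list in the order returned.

flight=G13: load_pct < 67 OR aircraft IN ('A320', 'A321', 'E190') → 116
flight=G19: load_pct < 67 OR aircraft IN ('A320', 'A321', 'E190') → 175
flight=G22: load_pct < 31 OR origin = 'ORD' → 233
flight=G25: load_pct < 31 OR origin = 'ORD' → 164
flight=G28: ELSE → 131
flight=G34: load_pct < 31 OR origin = 'ORD' → 54
flight=G36: load_pct < 67 OR aircraft IN ('A320', 'A321', 'E190') → 106
flight=G38: load_pct < 67 OR aircraft IN ('A320', 'A321', 'E190') → 136
flight=G42: load_pct < 67 OR aircraft IN ('A320', 'A321', 'E190') → 191
flight=G49: load_pct < 67 OR aircraft IN ('A320', 'A321', 'E190') → 148
flight=G74: load_pct < 67 OR aircraft IN ('A320', 'A321', 'E190') → 47
flight=G84: ELSE → 135
flight=G87: load_pct < 31 OR origin = 'ORD' → 207

116, 175, 233, 164, 131, 54, 106, 136, 191, 148, 47, 135, 207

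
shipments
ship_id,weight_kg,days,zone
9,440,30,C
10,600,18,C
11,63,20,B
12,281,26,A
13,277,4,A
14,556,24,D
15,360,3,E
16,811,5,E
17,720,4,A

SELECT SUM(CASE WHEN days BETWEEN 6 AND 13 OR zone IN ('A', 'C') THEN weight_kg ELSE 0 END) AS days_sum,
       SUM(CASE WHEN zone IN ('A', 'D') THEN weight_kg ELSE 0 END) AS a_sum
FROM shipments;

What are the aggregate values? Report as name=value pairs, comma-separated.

days_sum=2318, a_sum=1834

[days_sum: days BETWEEN 6 AND 13 OR zone IN ('A', 'C')]
ship_id=9: ✓ → 440
ship_id=10: ✓ → 600
ship_id=11: ✗
ship_id=12: ✓ → 281
ship_id=13: ✓ → 277
ship_id=14: ✗
ship_id=15: ✗
ship_id=16: ✗
ship_id=17: ✓ → 720
days_sum = 440 + 600 + 281 + 277 + 720 = 2318
—
[a_sum: zone IN ('A', 'D')]
ship_id=9: ✗
ship_id=10: ✗
ship_id=11: ✗
ship_id=12: ✓ → 281
ship_id=13: ✓ → 277
ship_id=14: ✓ → 556
ship_id=15: ✗
ship_id=16: ✗
ship_id=17: ✓ → 720
a_sum = 281 + 277 + 556 + 720 = 1834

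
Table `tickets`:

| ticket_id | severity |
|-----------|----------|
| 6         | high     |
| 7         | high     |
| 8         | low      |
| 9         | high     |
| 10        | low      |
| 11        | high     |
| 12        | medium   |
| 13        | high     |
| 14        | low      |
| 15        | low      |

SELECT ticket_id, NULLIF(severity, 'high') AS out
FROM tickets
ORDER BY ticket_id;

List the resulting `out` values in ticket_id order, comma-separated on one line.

NULL, NULL, low, NULL, low, NULL, medium, NULL, low, low

ticket_id=6: severity=high vs high: equal → NULL
ticket_id=7: severity=high vs high: equal → NULL
ticket_id=8: severity=low vs high: differ → low
ticket_id=9: severity=high vs high: equal → NULL
ticket_id=10: severity=low vs high: differ → low
ticket_id=11: severity=high vs high: equal → NULL
ticket_id=12: severity=medium vs high: differ → medium
ticket_id=13: severity=high vs high: equal → NULL
ticket_id=14: severity=low vs high: differ → low
ticket_id=15: severity=low vs high: differ → low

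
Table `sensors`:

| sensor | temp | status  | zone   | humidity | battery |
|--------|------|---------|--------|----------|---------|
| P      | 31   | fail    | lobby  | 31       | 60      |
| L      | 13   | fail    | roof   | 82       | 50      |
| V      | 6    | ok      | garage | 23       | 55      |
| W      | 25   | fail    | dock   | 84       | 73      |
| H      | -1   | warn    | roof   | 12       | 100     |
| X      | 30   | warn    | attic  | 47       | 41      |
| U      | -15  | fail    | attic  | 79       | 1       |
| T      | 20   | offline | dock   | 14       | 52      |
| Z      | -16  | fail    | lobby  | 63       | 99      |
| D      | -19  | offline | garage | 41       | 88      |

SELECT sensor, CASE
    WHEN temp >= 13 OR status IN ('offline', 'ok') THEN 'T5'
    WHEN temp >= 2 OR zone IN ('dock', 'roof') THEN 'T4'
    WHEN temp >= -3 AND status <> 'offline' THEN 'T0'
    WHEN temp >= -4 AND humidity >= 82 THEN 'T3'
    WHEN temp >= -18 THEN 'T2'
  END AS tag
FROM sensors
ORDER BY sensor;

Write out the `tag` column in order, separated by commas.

sensor=D: temp >= 13 OR status IN ('offline', 'ok') → T5
sensor=H: temp >= 2 OR zone IN ('dock', 'roof') → T4
sensor=L: temp >= 13 OR status IN ('offline', 'ok') → T5
sensor=P: temp >= 13 OR status IN ('offline', 'ok') → T5
sensor=T: temp >= 13 OR status IN ('offline', 'ok') → T5
sensor=U: temp >= -18 → T2
sensor=V: temp >= 13 OR status IN ('offline', 'ok') → T5
sensor=W: temp >= 13 OR status IN ('offline', 'ok') → T5
sensor=X: temp >= 13 OR status IN ('offline', 'ok') → T5
sensor=Z: temp >= -18 → T2

T5, T4, T5, T5, T5, T2, T5, T5, T5, T2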